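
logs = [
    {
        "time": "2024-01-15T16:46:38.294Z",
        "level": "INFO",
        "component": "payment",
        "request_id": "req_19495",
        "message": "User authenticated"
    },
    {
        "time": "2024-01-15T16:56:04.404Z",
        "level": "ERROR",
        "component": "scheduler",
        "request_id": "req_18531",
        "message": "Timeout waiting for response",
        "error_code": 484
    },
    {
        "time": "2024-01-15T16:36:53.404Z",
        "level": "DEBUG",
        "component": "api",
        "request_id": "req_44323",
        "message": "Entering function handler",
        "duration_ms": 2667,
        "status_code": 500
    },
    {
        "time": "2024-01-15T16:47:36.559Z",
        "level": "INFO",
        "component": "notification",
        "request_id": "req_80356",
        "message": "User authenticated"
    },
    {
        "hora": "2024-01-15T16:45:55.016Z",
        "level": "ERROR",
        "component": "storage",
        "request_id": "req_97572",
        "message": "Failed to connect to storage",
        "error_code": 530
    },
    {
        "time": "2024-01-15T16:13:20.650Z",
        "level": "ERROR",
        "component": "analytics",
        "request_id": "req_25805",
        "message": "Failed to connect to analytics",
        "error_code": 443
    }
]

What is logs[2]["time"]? "2024-01-15T16:36:53.404Z"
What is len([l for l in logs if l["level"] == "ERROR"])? 3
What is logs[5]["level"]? "ERROR"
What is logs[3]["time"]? "2024-01-15T16:47:36.559Z"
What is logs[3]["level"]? "INFO"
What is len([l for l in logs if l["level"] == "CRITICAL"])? 0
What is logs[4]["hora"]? "2024-01-15T16:45:55.016Z"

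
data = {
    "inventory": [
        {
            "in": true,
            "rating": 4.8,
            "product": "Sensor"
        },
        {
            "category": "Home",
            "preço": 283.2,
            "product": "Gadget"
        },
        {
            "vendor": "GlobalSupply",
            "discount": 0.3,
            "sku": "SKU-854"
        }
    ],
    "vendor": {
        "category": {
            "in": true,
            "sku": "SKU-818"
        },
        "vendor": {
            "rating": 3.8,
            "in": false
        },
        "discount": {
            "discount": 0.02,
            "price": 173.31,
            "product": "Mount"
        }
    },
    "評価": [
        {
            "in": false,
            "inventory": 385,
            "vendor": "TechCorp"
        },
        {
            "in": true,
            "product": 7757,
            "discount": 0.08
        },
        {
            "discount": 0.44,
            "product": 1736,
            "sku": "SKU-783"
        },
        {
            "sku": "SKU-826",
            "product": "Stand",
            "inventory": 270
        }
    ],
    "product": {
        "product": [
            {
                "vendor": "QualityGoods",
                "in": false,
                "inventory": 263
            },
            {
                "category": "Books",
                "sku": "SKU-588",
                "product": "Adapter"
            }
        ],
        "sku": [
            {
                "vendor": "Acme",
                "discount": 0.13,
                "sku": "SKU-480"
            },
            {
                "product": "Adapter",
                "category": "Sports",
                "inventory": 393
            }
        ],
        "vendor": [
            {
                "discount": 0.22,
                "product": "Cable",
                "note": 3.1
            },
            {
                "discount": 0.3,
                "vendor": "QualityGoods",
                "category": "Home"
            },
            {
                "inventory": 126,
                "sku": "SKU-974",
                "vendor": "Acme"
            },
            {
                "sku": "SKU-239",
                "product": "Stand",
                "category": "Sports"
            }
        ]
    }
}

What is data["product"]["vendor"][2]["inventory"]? 126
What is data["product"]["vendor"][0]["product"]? "Cable"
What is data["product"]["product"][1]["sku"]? "SKU-588"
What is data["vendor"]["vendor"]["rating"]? 3.8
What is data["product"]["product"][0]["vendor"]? "QualityGoods"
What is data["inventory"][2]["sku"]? "SKU-854"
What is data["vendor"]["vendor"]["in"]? False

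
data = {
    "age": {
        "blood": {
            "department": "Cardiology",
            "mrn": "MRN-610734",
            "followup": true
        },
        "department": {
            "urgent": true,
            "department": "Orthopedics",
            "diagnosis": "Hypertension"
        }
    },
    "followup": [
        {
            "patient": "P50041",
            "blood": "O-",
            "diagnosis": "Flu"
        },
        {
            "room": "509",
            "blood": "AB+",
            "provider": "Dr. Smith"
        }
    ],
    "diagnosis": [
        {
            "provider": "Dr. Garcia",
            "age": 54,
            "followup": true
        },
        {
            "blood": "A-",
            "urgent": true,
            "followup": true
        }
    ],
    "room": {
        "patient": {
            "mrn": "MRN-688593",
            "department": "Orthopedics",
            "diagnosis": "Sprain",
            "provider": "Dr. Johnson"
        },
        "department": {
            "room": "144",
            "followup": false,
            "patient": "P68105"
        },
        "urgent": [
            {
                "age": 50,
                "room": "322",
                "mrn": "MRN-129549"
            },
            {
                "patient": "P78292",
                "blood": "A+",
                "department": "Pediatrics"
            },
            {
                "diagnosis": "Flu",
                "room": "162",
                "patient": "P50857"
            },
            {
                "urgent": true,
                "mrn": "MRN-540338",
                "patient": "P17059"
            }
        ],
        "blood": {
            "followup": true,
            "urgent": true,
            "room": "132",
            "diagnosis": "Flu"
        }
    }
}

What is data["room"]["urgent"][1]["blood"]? "A+"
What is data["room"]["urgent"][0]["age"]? 50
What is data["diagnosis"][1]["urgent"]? True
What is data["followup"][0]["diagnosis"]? "Flu"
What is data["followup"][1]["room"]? "509"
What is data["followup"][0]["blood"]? "O-"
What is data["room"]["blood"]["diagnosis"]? "Flu"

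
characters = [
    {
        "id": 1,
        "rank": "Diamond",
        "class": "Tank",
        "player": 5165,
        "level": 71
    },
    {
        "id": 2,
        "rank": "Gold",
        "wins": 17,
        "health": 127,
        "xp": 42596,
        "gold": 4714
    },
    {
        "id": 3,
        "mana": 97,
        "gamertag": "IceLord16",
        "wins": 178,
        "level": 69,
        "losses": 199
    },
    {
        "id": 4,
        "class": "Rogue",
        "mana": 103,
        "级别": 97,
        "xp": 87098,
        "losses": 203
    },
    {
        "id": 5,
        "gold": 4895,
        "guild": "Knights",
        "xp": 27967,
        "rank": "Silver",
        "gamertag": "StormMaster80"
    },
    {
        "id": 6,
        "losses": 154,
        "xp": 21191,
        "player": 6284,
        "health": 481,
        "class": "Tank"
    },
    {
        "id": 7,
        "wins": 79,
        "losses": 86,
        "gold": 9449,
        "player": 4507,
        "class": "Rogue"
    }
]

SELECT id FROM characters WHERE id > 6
[7]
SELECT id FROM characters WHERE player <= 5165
[1, 7]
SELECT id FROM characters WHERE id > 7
[]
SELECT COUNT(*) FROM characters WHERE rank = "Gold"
1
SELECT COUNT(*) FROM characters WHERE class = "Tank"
2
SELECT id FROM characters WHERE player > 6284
[]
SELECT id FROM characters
[1, 2, 3, 4, 5, 6, 7]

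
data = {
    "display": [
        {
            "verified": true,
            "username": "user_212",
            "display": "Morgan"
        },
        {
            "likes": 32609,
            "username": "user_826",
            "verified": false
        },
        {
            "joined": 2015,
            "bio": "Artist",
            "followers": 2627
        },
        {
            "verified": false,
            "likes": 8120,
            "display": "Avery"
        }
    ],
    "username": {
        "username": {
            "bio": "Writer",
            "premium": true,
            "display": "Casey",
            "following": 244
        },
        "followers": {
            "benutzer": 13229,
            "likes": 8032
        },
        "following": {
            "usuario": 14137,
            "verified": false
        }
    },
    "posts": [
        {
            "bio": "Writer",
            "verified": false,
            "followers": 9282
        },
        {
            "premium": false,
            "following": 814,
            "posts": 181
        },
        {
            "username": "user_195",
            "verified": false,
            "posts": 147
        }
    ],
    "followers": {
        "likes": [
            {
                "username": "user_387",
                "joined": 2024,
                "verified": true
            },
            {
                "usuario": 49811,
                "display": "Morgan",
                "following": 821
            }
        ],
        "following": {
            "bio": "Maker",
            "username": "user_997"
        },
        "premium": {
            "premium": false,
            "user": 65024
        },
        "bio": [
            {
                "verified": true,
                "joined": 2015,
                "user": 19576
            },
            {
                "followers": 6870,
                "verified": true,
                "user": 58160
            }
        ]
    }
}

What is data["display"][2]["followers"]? 2627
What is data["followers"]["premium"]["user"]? 65024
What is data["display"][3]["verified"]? False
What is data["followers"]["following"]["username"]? "user_997"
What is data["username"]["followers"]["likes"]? 8032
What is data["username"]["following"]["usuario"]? 14137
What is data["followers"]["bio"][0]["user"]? 19576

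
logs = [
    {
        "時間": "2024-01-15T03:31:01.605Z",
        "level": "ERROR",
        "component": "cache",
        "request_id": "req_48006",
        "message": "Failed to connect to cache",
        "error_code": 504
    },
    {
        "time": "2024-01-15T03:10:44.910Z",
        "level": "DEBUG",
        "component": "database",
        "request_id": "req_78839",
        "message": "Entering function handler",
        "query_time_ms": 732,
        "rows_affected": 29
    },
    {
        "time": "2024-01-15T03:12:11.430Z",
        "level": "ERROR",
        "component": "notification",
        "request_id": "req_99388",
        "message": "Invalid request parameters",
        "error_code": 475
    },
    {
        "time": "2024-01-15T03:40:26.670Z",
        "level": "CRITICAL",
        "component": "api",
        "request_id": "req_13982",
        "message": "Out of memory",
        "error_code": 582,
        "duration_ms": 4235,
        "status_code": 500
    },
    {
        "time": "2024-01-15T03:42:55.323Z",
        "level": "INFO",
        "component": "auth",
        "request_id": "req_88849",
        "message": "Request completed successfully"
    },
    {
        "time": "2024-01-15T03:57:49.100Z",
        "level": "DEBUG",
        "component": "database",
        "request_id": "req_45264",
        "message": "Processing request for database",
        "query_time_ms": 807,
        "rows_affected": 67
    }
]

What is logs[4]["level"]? "INFO"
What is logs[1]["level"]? "DEBUG"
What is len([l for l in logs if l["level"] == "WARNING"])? 0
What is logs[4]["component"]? "auth"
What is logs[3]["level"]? "CRITICAL"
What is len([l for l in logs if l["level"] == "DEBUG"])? 2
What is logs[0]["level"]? "ERROR"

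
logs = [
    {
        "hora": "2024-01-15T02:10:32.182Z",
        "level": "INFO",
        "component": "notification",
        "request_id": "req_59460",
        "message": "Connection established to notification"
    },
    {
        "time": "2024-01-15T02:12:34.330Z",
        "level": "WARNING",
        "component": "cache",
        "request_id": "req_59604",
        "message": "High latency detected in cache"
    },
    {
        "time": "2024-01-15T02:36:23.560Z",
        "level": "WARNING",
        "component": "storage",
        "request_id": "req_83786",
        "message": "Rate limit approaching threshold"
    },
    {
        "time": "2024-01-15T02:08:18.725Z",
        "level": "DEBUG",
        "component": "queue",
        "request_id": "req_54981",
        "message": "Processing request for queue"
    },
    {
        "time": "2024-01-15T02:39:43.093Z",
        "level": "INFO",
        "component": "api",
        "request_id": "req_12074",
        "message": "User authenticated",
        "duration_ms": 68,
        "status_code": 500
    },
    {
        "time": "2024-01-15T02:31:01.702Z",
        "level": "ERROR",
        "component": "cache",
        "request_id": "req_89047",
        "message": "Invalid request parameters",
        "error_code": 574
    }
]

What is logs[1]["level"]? "WARNING"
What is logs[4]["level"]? "INFO"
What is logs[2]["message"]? "Rate limit approaching threshold"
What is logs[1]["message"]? "High latency detected in cache"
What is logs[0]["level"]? "INFO"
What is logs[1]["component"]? "cache"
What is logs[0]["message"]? "Connection established to notification"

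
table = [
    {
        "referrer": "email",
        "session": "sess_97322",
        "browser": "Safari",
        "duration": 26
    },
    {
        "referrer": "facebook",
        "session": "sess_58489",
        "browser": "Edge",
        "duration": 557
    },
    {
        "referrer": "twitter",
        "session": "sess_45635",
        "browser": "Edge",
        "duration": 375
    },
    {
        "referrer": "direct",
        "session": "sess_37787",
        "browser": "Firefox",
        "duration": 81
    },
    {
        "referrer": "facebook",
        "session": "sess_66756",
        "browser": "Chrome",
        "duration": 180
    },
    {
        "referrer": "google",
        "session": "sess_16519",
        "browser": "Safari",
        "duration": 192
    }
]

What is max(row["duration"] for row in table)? 557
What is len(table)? 6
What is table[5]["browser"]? "Safari"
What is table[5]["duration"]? 192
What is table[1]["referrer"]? "facebook"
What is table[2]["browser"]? "Edge"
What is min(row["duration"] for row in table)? 26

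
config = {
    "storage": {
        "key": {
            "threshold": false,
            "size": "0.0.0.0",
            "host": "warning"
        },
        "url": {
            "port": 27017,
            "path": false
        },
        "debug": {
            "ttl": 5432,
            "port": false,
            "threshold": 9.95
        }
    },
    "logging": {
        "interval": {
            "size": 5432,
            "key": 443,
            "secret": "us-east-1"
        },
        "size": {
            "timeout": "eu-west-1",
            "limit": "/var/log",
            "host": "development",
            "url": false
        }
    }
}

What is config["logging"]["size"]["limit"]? "/var/log"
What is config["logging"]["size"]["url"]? False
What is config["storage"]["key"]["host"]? "warning"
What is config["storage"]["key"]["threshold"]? False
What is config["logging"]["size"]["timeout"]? "eu-west-1"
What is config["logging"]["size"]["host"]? "development"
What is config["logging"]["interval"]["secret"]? "us-east-1"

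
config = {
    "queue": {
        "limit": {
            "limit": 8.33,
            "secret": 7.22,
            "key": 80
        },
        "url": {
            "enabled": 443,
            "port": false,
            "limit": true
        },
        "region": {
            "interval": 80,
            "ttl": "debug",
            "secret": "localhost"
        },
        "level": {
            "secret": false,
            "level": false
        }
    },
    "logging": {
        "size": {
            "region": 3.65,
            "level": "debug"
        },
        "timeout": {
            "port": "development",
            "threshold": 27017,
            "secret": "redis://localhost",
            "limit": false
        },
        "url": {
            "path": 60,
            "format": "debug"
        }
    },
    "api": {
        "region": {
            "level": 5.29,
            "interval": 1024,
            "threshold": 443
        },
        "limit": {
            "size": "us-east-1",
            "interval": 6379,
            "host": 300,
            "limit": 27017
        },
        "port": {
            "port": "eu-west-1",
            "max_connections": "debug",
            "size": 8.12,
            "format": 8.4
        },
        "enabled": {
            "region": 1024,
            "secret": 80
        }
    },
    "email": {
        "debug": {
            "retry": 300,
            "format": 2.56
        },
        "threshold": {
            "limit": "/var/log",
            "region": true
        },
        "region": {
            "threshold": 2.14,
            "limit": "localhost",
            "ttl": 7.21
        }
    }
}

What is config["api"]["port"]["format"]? 8.4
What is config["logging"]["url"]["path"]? 60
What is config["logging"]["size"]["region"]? 3.65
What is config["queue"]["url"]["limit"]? True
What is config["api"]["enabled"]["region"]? 1024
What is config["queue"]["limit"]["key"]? 80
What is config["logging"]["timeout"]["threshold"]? 27017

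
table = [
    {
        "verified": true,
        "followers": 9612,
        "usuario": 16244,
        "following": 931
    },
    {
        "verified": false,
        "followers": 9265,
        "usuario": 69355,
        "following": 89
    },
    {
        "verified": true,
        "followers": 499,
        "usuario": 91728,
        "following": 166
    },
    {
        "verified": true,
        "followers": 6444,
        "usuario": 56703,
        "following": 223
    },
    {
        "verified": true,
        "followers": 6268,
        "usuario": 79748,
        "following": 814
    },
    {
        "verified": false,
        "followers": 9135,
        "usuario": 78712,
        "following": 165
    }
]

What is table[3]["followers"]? 6444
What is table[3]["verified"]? True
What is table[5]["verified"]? False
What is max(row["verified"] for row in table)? True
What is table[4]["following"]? 814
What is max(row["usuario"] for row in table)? 91728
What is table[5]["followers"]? 9135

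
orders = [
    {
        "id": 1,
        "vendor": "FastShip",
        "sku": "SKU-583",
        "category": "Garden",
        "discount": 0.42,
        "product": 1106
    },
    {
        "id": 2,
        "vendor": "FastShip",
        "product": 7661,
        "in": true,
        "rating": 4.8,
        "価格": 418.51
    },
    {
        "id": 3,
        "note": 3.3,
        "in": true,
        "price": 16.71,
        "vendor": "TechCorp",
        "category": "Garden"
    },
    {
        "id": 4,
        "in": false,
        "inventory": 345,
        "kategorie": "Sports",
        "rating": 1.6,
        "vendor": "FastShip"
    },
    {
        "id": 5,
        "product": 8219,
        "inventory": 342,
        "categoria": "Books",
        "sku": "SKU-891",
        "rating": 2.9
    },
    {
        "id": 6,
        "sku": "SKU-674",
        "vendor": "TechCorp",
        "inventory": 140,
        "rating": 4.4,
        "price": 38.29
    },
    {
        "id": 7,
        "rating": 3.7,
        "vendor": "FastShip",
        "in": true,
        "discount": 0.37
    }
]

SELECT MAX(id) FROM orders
7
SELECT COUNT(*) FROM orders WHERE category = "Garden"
2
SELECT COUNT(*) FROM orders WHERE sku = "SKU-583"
1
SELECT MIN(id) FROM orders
1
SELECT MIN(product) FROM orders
1106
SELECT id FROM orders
[1, 2, 3, 4, 5, 6, 7]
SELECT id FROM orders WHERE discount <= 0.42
[1, 7]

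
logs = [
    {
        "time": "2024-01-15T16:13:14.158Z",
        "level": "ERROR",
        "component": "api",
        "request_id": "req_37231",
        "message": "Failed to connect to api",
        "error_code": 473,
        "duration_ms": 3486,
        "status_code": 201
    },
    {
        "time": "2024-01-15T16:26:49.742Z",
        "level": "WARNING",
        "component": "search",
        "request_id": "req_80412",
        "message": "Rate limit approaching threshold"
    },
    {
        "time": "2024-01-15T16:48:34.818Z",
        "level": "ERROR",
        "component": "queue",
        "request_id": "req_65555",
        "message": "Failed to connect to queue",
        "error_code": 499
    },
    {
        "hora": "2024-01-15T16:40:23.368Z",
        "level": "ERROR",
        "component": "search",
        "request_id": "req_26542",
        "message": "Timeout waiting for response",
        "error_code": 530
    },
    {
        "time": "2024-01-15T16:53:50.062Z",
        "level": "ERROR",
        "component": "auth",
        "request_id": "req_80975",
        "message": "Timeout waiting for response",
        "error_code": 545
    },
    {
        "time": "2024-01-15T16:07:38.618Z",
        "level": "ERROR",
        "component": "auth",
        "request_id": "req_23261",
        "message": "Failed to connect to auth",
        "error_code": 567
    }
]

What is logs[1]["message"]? "Rate limit approaching threshold"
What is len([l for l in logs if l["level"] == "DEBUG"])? 0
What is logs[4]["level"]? "ERROR"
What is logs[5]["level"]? "ERROR"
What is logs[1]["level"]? "WARNING"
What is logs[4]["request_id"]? "req_80975"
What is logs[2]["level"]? "ERROR"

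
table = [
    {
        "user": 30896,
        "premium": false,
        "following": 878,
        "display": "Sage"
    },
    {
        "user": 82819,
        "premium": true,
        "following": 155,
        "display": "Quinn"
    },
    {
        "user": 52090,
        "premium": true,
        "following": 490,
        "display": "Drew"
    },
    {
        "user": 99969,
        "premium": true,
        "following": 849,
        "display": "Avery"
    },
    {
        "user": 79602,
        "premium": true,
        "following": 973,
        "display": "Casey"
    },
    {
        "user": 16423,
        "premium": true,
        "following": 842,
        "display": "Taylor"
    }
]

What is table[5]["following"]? 842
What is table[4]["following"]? 973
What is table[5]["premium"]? True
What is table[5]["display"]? "Taylor"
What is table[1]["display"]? "Quinn"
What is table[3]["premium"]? True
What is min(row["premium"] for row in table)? False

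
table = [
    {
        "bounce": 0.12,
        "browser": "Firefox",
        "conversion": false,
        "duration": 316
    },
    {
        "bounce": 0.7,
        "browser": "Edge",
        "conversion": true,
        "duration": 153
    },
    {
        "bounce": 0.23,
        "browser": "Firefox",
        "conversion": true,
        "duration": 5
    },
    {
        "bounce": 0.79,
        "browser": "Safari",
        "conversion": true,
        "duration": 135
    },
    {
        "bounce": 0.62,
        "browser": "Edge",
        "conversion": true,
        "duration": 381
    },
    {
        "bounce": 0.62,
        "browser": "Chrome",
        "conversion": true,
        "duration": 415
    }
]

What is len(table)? 6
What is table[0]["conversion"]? False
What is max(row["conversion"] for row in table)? True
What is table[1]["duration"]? 153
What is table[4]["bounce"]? 0.62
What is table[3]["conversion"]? True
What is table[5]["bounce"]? 0.62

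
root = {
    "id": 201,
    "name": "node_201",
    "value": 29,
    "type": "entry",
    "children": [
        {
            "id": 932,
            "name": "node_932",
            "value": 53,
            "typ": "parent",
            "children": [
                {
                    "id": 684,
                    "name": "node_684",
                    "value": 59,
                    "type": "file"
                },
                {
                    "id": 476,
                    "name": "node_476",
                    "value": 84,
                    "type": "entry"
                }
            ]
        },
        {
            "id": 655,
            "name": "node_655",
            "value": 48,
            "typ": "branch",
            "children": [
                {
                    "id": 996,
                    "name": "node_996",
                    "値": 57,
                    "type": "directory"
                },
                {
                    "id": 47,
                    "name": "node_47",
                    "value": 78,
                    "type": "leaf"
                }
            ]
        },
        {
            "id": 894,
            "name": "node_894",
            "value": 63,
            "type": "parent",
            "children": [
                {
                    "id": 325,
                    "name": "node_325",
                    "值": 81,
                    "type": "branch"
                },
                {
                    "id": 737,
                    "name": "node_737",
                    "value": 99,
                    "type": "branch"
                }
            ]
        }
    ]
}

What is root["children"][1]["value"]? 48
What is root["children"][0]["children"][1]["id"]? 476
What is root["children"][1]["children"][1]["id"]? 47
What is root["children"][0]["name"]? "node_932"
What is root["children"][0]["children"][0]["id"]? 684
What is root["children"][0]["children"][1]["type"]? "entry"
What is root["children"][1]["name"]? "node_655"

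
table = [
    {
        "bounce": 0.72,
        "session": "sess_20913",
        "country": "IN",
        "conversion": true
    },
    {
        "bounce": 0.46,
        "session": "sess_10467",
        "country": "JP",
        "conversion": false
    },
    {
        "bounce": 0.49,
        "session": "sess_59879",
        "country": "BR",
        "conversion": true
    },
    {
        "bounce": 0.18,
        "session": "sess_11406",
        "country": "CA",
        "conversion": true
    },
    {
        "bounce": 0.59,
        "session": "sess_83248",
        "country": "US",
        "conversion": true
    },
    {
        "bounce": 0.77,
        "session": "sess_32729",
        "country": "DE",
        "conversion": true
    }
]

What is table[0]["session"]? "sess_20913"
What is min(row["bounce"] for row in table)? 0.18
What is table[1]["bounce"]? 0.46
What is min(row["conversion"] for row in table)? False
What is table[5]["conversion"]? True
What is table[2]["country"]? "BR"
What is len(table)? 6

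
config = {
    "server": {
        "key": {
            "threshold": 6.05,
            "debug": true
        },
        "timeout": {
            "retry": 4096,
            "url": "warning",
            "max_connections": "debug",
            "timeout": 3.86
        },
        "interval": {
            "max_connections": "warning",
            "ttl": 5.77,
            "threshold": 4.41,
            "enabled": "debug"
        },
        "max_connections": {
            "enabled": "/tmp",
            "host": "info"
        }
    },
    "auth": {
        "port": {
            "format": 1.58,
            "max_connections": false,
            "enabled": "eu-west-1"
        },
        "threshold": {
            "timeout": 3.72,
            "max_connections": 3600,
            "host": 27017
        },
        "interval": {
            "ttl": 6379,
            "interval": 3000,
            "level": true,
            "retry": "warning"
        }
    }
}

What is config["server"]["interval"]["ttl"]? 5.77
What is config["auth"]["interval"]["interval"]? 3000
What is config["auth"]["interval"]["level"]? True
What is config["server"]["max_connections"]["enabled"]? "/tmp"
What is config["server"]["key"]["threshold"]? 6.05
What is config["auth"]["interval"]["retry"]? "warning"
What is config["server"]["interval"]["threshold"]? 4.41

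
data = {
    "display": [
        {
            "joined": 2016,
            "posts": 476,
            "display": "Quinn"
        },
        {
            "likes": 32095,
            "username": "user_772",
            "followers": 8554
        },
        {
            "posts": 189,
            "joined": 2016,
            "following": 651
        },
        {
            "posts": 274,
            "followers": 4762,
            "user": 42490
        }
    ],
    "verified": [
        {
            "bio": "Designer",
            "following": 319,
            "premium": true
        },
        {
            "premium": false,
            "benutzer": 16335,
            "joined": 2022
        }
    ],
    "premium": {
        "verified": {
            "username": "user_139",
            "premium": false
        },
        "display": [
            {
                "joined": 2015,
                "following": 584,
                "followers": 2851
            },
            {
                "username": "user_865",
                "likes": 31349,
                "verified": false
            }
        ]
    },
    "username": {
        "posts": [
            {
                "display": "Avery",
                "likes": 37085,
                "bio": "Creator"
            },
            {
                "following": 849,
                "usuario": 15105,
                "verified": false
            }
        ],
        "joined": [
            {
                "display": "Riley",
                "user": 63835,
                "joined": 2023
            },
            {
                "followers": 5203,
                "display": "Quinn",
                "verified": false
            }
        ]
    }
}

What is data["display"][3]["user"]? 42490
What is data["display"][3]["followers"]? 4762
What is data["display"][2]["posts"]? 189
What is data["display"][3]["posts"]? 274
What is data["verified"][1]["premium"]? False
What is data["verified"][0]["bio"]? "Designer"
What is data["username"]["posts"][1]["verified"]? False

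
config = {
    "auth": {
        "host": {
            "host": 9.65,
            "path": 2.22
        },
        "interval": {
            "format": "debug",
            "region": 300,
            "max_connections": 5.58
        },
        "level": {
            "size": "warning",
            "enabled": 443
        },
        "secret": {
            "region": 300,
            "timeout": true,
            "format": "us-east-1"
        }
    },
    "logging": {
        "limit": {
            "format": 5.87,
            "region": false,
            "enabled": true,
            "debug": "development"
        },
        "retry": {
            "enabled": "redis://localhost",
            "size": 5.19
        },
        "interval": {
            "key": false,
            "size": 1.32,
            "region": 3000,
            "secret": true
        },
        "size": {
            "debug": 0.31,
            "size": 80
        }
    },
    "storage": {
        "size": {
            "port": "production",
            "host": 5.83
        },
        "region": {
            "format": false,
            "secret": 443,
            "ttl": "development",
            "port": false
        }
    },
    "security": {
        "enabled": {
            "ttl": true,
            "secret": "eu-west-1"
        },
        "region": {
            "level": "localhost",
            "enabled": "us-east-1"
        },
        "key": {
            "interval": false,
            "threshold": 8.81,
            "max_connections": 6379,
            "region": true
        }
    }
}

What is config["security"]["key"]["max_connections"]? 6379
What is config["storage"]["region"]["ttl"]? "development"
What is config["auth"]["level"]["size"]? "warning"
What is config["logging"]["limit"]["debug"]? "development"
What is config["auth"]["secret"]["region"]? 300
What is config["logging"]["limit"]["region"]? False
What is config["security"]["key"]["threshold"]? 8.81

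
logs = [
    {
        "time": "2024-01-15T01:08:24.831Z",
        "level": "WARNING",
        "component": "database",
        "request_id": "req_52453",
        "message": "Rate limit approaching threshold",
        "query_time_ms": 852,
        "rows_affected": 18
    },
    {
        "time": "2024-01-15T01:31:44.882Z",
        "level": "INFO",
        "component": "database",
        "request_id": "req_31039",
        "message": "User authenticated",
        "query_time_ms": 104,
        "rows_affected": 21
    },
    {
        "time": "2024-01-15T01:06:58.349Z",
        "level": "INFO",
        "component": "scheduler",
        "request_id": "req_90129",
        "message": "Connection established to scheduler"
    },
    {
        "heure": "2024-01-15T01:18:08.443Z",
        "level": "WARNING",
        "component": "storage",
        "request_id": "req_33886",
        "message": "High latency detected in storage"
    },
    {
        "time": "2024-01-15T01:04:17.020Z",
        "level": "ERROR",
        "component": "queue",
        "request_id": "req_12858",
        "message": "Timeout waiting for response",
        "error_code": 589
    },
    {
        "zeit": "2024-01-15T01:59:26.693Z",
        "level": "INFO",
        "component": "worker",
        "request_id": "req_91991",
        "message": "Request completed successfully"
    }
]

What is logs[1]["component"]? "database"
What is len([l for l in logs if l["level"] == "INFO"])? 3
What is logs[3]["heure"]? "2024-01-15T01:18:08.443Z"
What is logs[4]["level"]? "ERROR"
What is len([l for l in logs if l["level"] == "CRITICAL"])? 0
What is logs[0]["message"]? "Rate limit approaching threshold"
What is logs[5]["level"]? "INFO"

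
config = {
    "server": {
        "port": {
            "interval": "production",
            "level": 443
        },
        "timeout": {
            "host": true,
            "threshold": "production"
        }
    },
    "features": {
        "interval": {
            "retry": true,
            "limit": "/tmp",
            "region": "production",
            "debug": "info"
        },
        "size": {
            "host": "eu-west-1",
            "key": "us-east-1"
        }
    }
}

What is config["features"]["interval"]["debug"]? "info"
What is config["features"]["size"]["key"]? "us-east-1"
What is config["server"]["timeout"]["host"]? True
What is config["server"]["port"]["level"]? 443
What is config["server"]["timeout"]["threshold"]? "production"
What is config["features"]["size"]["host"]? "eu-west-1"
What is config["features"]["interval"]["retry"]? True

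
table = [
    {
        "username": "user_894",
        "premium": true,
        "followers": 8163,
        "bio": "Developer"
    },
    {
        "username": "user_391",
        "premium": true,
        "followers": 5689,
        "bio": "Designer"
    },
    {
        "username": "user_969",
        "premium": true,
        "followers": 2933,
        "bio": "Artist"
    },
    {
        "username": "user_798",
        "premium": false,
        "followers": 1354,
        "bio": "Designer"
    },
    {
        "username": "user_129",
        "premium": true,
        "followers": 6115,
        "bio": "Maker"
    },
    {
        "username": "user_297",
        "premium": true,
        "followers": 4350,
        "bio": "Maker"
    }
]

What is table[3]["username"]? "user_798"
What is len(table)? 6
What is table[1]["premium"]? True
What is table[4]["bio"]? "Maker"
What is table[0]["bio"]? "Developer"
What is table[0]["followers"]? 8163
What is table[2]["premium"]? True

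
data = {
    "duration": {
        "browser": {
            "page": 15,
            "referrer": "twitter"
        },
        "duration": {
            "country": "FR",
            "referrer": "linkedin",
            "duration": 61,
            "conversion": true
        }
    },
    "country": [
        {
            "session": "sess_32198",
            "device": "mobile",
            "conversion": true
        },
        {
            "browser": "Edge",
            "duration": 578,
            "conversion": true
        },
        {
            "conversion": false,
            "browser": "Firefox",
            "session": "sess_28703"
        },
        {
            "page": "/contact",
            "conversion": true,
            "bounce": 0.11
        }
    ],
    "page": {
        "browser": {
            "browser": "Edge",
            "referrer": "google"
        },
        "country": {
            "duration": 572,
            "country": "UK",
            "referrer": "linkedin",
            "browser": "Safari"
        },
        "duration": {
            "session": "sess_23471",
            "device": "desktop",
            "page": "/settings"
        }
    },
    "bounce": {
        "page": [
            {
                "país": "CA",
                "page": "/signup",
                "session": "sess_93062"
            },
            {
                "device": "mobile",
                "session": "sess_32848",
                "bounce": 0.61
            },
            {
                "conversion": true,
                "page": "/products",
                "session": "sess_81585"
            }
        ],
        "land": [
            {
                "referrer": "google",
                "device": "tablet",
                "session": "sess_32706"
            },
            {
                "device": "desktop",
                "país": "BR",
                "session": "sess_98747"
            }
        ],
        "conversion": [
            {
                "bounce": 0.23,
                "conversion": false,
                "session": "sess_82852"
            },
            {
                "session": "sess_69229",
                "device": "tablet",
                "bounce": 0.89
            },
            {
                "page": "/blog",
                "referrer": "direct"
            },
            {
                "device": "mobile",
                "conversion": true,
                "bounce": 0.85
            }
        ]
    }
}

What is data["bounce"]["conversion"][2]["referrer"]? "direct"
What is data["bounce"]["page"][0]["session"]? "sess_93062"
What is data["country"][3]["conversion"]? True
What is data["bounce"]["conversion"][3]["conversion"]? True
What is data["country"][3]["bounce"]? 0.11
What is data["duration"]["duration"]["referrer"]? "linkedin"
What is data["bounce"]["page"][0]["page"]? "/signup"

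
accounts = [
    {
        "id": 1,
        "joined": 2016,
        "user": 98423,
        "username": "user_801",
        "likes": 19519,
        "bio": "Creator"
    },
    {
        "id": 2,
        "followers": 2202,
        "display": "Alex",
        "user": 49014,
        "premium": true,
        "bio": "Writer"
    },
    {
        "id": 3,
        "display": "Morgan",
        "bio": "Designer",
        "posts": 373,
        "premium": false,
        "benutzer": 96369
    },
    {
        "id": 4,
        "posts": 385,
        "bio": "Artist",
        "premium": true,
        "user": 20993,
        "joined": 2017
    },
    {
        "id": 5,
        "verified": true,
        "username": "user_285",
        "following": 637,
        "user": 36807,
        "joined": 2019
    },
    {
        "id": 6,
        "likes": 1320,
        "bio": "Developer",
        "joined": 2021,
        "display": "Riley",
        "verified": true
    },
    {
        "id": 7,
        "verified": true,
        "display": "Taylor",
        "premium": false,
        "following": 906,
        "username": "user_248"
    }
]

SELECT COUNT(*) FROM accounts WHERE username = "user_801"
1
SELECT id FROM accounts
[1, 2, 3, 4, 5, 6, 7]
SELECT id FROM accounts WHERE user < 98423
[2, 4, 5]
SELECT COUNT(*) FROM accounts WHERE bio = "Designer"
1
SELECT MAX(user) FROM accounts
98423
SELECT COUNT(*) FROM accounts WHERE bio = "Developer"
1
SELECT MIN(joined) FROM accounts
2016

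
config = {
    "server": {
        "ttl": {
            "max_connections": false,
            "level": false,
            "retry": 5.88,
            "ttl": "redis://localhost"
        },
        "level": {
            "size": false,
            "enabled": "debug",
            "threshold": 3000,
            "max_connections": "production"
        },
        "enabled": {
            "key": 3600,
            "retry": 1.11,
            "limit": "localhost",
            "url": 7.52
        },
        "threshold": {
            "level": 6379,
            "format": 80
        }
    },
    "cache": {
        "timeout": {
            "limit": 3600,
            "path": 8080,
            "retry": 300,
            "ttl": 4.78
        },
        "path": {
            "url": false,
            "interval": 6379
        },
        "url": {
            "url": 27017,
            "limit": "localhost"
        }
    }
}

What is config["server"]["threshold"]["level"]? 6379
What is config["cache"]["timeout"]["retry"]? 300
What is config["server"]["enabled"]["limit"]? "localhost"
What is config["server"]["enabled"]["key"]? 3600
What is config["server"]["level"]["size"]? False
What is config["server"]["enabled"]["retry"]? 1.11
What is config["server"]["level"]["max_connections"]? "production"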